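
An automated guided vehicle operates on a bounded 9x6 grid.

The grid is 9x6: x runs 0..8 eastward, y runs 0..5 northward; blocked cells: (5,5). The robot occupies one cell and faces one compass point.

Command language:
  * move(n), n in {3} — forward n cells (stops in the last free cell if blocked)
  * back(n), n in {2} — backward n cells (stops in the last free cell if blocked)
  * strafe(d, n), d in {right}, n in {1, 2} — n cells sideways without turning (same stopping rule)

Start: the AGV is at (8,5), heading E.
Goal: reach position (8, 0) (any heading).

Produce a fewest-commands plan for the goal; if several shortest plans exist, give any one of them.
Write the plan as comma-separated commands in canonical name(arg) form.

initial: at (8,5), heading E
1. strafe(right, 1) → at (8,4), heading E
2. strafe(right, 2) → at (8,2), heading E
3. strafe(right, 2) → at (8,0), heading E
no 2-step plan works, so 3 is optimal.

strafe(right, 1), strafe(right, 2), strafe(right, 2)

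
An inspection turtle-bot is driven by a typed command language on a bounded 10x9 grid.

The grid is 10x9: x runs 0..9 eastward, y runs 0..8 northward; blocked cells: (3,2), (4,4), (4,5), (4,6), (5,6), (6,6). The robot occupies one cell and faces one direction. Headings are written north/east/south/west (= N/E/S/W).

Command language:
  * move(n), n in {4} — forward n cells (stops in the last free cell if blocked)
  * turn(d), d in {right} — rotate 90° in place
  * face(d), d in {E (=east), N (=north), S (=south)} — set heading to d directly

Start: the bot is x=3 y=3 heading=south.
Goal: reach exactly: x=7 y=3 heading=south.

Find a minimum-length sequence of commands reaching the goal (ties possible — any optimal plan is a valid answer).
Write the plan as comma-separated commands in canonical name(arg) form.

face(E), move(4), turn(right)

from: x=3 y=3 heading=south
step 1 (face(E)): x=3 y=3 heading=east
step 2 (move(4)): x=7 y=3 heading=east
step 3 (turn(right)): x=7 y=3 heading=south
minimal: 3 command(s), checked below 3.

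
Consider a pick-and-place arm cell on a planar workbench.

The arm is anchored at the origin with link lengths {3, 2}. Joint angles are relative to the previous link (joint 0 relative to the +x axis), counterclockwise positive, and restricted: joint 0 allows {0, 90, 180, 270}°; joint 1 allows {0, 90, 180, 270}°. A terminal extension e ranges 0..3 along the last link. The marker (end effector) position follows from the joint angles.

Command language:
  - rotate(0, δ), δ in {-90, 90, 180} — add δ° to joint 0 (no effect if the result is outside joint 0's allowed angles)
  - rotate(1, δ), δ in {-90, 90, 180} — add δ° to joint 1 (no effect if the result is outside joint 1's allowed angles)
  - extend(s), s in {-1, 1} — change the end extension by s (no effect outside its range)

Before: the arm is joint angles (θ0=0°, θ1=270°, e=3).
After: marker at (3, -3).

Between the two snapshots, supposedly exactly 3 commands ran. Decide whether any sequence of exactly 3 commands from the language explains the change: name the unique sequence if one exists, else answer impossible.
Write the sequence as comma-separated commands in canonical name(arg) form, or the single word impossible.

key: running extend(-1) before extend(1) would end elsewhere — order is forced
t0: joint angles (θ0=0°, θ1=270°, e=3)
t=1 extend(1) ⇒ joint angles (θ0=0°, θ1=270°, e=3)
t=2 extend(-1) ⇒ joint angles (θ0=0°, θ1=270°, e=2)
t=3 extend(-1) ⇒ joint angles (θ0=0°, θ1=270°, e=1)
all 512 alternatives checked — unique.

extend(1), extend(-1), extend(-1)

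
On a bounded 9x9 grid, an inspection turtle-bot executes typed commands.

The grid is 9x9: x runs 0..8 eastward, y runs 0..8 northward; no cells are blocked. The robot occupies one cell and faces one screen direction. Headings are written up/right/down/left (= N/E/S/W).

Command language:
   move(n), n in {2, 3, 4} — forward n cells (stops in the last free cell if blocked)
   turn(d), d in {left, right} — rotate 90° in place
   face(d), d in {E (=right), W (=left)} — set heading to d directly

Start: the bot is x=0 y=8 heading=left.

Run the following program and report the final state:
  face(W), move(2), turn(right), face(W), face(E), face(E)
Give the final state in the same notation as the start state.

from: x=0 y=8 heading=left
step 1 (face(W)): x=0 y=8 heading=left
step 2 (move(2)): x=0 y=8 heading=left
step 3 (turn(right)): x=0 y=8 heading=up
step 4 (face(W)): x=0 y=8 heading=left
step 5 (face(E)): x=0 y=8 heading=right
step 6 (face(E)): x=0 y=8 heading=right

x=0 y=8 heading=right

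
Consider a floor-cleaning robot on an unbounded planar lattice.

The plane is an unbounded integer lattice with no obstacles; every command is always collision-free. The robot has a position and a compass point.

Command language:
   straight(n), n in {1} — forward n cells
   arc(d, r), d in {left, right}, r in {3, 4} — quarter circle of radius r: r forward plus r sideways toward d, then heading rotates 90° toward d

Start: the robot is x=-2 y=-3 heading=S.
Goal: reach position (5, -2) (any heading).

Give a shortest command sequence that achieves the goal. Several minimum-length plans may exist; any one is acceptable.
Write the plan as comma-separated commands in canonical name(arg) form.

from: x=-2 y=-3 heading=S
t=1 arc(left, 3) ⇒ x=1 y=-6 heading=E
t=2 arc(left, 4) ⇒ x=5 y=-2 heading=N
minimal: 2 command(s), checked below 2.

arc(left, 3), arc(left, 4)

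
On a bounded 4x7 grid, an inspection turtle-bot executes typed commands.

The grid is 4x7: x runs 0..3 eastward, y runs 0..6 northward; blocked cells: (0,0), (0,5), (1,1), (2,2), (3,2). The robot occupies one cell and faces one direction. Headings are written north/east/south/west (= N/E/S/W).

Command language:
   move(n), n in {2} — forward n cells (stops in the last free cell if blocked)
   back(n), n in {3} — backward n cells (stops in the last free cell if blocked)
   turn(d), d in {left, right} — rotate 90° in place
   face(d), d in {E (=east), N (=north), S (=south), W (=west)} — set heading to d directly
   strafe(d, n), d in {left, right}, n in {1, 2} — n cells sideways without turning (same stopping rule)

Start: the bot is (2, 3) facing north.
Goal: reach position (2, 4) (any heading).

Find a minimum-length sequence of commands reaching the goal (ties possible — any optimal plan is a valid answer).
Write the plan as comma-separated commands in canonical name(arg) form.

face(W), strafe(right, 1)

from: (2, 3) facing north
t=1 face(W) ⇒ (2, 3) facing west
t=2 strafe(right, 1) ⇒ (2, 4) facing west
nothing shorter than 2 reaches the goal.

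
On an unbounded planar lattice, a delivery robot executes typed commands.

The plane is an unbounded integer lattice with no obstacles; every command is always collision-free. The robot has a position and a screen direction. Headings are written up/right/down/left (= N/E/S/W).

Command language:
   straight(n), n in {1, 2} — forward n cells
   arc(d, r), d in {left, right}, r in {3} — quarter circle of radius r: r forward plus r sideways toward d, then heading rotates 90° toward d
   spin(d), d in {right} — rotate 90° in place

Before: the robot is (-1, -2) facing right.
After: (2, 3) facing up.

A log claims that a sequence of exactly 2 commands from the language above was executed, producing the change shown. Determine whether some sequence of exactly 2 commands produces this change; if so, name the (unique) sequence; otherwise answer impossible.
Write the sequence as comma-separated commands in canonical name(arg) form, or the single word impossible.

arc(left, 3), straight(2)

key: running straight(2) before arc(left, 3) would end elsewhere — order is forced
begin: (-1, -2) facing right
1. arc(left, 3) → (2, 1) facing up
2. straight(2) → (2, 3) facing up
all 25 alternatives checked — unique.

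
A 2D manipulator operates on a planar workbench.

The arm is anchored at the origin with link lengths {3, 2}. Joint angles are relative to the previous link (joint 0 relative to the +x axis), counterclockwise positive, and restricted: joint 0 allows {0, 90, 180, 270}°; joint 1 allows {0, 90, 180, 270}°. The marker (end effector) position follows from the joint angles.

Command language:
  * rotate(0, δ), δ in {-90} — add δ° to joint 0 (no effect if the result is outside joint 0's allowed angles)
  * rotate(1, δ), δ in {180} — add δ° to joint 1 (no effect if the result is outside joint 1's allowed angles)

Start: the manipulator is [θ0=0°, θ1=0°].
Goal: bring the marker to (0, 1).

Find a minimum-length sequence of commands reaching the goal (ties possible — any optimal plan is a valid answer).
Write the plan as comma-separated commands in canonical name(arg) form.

start: [θ0=0°, θ1=0°]
[1] after rotate(0, -90): [θ0=270°, θ1=0°]
[2] after rotate(0, -90): [θ0=180°, θ1=0°]
[3] after rotate(0, -90): [θ0=90°, θ1=0°]
[4] after rotate(1, 180): [θ0=90°, θ1=180°]
nothing shorter than 4 reaches the goal.

rotate(0, -90), rotate(0, -90), rotate(0, -90), rotate(1, 180)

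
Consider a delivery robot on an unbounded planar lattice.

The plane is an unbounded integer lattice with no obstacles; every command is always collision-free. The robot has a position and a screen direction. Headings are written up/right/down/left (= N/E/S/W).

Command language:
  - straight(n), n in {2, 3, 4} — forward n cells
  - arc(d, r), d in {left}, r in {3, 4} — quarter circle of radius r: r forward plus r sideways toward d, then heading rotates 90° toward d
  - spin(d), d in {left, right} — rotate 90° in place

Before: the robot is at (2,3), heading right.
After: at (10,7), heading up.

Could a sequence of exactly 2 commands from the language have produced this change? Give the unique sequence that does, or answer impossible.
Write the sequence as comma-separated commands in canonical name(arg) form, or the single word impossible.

key: running arc(left, 4) before straight(4) would end elsewhere — order is forced
from: at (2,3), heading right
t=1 straight(4) ⇒ at (6,3), heading right
t=2 arc(left, 4) ⇒ at (10,7), heading up
no rival 2-sequence matches.

straight(4), arc(left, 4)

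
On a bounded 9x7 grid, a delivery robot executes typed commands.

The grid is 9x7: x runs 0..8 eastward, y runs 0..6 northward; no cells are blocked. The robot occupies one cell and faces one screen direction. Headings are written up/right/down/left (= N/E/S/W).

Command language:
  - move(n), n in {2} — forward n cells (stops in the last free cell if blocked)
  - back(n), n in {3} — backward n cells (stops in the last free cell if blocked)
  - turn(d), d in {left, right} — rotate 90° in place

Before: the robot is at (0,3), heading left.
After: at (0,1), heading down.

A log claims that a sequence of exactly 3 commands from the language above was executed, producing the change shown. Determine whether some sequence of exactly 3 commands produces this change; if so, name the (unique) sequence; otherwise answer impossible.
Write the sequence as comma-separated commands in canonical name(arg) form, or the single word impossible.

move(2), turn(left), move(2)

key: position moved to (0,1) AND the heading swung to S — translation plus rotation needed
initial: at (0,3), heading left
[1] after move(2): at (0,3), heading left
[2] after turn(left): at (0,3), heading down
[3] after move(2): at (0,1), heading down
uniquely the one of 64 3-step routes that fits.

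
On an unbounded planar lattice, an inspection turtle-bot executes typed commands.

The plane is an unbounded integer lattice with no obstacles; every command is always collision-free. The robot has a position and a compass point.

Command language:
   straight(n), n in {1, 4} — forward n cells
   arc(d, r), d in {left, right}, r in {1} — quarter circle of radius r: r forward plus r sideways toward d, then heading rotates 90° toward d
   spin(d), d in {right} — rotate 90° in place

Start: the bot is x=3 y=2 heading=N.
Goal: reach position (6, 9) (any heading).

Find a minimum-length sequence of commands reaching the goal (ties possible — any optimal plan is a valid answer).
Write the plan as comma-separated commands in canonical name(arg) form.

straight(4), arc(right, 1), arc(left, 1), arc(right, 1)

start: x=3 y=2 heading=N
step 1 (straight(4)): x=3 y=6 heading=N
step 2 (arc(right, 1)): x=4 y=7 heading=E
step 3 (arc(left, 1)): x=5 y=8 heading=N
step 4 (arc(right, 1)): x=6 y=9 heading=E
minimal: 4 command(s), checked below 4.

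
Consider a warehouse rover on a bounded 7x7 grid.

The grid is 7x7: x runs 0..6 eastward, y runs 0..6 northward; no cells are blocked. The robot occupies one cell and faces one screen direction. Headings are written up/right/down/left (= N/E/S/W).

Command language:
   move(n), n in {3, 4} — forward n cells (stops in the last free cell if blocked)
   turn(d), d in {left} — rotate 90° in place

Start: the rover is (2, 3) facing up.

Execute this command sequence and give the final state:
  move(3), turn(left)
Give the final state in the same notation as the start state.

t0: (2, 3) facing up
t=1 move(3) ⇒ (2, 6) facing up
t=2 turn(left) ⇒ (2, 6) facing left

(2, 6) facing left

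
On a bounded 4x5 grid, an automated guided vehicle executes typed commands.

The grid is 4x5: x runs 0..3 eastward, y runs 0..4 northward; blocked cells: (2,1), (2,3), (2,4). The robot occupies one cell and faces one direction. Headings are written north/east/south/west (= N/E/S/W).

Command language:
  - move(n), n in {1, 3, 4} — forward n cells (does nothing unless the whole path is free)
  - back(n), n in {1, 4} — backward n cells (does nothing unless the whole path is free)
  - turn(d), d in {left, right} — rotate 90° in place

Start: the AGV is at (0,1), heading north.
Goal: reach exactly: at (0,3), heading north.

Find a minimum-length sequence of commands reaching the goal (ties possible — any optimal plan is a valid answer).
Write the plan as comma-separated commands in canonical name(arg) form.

start: at (0,1), heading north
step 1 (move(3)): at (0,4), heading north
step 2 (back(1)): at (0,3), heading north
minimal: 2 command(s), checked below 2.

move(3), back(1)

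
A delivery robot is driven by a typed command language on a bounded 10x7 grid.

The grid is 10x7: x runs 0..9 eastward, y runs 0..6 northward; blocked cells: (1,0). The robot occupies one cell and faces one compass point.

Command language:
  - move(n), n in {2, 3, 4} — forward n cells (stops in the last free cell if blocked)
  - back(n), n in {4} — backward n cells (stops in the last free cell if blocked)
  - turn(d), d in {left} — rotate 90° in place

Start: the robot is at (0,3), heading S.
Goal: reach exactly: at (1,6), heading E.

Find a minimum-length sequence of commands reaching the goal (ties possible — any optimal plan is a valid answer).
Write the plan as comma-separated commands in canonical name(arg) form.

initial: at (0,3), heading S
1. back(4) → at (0,6), heading S
2. turn(left) → at (0,6), heading E
3. move(2) → at (2,6), heading E
4. move(3) → at (5,6), heading E
5. back(4) → at (1,6), heading E
shorter routes all fall short; 5 is best.

back(4), turn(left), move(2), move(3), back(4)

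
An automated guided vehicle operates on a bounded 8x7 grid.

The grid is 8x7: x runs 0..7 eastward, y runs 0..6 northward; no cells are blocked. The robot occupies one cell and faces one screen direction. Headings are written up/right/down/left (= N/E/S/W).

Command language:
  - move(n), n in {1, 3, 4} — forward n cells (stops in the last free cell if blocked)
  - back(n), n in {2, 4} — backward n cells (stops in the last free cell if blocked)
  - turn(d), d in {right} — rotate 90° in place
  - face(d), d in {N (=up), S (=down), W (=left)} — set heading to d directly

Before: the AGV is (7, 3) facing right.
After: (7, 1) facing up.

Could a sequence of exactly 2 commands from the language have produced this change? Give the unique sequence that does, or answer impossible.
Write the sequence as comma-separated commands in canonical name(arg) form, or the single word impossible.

key: order matters: swapping face(N) and back(2) lands elsewhere
start: (7, 3) facing right
step 1 (face(N)): (7, 3) facing up
step 2 (back(2)): (7, 1) facing up
all 81 alternatives checked — unique.

face(N), back(2)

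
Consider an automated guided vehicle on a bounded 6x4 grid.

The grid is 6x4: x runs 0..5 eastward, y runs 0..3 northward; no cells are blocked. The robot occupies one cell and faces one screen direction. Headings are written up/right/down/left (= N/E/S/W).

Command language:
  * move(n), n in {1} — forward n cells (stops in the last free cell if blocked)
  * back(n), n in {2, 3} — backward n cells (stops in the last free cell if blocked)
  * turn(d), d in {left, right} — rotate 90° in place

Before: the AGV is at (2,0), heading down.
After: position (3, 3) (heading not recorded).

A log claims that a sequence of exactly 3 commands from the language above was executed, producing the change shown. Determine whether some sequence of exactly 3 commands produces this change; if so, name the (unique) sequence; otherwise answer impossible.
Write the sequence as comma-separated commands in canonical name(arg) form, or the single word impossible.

back(3), turn(left), move(1)

key: order matters: swapping back(3) and move(1) lands elsewhere
from: at (2,0), heading down
t=1 back(3) ⇒ at (2,3), heading down
t=2 turn(left) ⇒ at (2,3), heading right
t=3 move(1) ⇒ at (3,3), heading right
uniquely the one of 125 3-step routes that fits.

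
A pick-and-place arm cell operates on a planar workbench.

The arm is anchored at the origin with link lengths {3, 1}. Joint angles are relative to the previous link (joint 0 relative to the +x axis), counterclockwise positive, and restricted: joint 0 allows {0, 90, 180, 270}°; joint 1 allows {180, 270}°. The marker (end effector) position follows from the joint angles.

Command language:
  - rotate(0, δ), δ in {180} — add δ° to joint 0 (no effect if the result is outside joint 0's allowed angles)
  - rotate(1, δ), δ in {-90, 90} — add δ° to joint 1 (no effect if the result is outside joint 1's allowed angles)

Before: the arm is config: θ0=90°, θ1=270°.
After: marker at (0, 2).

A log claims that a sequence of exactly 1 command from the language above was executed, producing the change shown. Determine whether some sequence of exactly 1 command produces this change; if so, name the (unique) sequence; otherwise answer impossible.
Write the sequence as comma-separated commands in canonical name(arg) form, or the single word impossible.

from: config: θ0=90°, θ1=270°
step 1 (rotate(1, -90)): config: θ0=90°, θ1=180°
no rival 1-sequence matches.

rotate(1, -90)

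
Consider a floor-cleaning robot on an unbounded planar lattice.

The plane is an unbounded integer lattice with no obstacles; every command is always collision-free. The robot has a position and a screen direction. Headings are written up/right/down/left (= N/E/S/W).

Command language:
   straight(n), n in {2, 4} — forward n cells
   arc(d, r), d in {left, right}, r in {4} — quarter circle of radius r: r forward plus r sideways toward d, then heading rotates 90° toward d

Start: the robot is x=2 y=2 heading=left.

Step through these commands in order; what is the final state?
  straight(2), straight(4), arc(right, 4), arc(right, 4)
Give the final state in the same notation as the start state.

x=-4 y=10 heading=right

from: x=2 y=2 heading=left
t=1 straight(2) ⇒ x=0 y=2 heading=left
t=2 straight(4) ⇒ x=-4 y=2 heading=left
t=3 arc(right, 4) ⇒ x=-8 y=6 heading=up
t=4 arc(right, 4) ⇒ x=-4 y=10 heading=right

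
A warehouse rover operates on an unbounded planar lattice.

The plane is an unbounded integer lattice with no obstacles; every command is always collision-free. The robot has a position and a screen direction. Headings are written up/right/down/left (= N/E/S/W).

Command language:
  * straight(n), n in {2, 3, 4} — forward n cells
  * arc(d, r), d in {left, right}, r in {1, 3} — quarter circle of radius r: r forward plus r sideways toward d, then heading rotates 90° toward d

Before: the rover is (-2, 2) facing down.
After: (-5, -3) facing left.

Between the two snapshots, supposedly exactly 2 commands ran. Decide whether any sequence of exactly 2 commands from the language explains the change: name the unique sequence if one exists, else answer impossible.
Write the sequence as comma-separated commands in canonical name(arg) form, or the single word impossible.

straight(2), arc(right, 3)

key: order matters: swapping straight(2) and arc(right, 3) lands elsewhere
begin: (-2, 2) facing down
[1] after straight(2): (-2, 0) facing down
[2] after arc(right, 3): (-5, -3) facing left
no other 2-command option fits: unique.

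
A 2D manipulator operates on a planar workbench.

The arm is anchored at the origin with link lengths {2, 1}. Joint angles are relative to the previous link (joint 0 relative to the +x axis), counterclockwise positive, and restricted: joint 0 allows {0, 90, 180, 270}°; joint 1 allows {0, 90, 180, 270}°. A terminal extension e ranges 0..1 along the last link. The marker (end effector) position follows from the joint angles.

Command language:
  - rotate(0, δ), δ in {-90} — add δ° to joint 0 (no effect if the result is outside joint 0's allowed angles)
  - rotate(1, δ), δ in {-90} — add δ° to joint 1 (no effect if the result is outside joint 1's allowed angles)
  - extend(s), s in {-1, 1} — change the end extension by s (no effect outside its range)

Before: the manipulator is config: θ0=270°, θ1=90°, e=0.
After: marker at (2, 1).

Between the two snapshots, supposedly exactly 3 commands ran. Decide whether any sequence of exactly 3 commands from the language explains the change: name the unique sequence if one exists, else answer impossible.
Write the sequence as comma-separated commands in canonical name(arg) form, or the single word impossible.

rotate(0, -90), rotate(0, -90), rotate(0, -90)

initial: config: θ0=270°, θ1=90°, e=0
1. rotate(0, -90) → config: θ0=180°, θ1=90°, e=0
2. rotate(0, -90) → config: θ0=90°, θ1=90°, e=0
3. rotate(0, -90) → config: θ0=0°, θ1=90°, e=0
uniquely the one of 64 3-step routes that fits.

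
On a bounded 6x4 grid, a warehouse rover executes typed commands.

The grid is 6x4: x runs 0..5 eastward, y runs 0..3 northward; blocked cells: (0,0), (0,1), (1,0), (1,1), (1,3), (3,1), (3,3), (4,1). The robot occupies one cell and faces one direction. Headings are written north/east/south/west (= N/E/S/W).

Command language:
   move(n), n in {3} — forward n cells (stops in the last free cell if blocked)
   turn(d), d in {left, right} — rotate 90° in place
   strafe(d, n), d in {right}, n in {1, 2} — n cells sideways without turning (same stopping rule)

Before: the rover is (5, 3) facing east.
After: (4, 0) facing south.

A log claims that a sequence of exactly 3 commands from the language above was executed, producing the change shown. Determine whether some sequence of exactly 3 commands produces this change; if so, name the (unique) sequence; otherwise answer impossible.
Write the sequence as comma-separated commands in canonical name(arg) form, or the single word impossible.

turn(right), move(3), strafe(right, 1)

key: order matters: swapping turn(right) and strafe(right, 1) lands elsewhere
from: (5, 3) facing east
t=1 turn(right) ⇒ (5, 3) facing south
t=2 move(3) ⇒ (5, 0) facing south
t=3 strafe(right, 1) ⇒ (4, 0) facing south
no other 3-command option fits: unique.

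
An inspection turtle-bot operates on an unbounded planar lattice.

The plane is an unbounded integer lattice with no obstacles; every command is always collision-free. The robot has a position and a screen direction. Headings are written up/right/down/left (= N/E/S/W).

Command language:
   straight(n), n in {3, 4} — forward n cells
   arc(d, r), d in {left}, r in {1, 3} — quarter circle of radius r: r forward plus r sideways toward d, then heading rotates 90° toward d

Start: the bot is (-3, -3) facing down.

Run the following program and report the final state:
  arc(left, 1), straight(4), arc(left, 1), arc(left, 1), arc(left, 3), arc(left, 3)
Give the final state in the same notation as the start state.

t0: (-3, -3) facing down
1. arc(left, 1) → (-2, -4) facing right
2. straight(4) → (2, -4) facing right
3. arc(left, 1) → (3, -3) facing up
4. arc(left, 1) → (2, -2) facing left
5. arc(left, 3) → (-1, -5) facing down
6. arc(left, 3) → (2, -8) facing right

(2, -8) facing right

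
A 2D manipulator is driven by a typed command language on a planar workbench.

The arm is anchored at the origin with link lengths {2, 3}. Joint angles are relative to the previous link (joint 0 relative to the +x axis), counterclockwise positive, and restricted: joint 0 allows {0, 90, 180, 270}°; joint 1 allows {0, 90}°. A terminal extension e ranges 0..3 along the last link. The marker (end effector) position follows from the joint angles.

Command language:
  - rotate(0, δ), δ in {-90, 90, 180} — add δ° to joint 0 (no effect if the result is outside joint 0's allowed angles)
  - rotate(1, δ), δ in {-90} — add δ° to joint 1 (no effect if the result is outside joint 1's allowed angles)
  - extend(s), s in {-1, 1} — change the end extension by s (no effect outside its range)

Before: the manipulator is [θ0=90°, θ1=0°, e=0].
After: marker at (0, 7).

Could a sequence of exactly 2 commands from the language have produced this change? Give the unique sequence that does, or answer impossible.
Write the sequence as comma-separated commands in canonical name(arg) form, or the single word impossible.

start: [θ0=90°, θ1=0°, e=0]
[1] after extend(1): [θ0=90°, θ1=0°, e=1]
[2] after extend(1): [θ0=90°, θ1=0°, e=2]
uniquely the one of 36 2-step routes that fits.

extend(1), extend(1)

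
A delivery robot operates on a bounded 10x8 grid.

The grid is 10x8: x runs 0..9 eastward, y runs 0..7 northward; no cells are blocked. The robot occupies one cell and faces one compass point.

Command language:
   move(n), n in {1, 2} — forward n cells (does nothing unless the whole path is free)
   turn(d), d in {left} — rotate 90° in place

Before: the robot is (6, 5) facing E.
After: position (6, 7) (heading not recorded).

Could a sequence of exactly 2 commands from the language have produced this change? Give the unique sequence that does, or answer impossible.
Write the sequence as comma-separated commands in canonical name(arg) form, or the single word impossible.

key: running move(2) before turn(left) would end elsewhere — order is forced
start: (6, 5) facing E
step 1 (turn(left)): (6, 5) facing N
step 2 (move(2)): (6, 7) facing N
no other 2-command option fits: unique.

turn(left), move(2)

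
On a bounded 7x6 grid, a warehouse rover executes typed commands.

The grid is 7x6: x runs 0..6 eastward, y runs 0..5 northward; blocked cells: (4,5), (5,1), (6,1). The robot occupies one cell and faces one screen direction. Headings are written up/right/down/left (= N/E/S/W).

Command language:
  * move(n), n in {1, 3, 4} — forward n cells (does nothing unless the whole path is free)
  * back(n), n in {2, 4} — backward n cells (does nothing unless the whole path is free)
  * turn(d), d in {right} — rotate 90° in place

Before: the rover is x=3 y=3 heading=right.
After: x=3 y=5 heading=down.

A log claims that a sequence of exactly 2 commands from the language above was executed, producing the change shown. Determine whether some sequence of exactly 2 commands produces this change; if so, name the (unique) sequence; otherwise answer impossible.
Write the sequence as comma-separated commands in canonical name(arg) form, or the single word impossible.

key: order matters: swapping turn(right) and back(2) lands elsewhere
from: x=3 y=3 heading=right
step 1 (turn(right)): x=3 y=3 heading=down
step 2 (back(2)): x=3 y=5 heading=down
no other 2-command option fits: unique.

turn(right), back(2)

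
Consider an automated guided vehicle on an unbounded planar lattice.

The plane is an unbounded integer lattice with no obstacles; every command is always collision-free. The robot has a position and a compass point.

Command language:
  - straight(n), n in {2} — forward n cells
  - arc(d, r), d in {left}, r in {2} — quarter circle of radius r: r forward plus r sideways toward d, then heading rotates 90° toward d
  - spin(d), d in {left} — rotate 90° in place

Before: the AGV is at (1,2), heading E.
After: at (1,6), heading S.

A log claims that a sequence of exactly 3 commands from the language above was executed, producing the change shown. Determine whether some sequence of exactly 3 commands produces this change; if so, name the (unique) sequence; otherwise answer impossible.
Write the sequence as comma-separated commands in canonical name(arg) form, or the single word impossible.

key: running spin(left) before arc(left, 2) would end elsewhere — order is forced
t0: at (1,2), heading E
t=1 arc(left, 2) ⇒ at (3,4), heading N
t=2 arc(left, 2) ⇒ at (1,6), heading W
t=3 spin(left) ⇒ at (1,6), heading S
no other 3-command option fits: unique.

arc(left, 2), arc(left, 2), spin(left)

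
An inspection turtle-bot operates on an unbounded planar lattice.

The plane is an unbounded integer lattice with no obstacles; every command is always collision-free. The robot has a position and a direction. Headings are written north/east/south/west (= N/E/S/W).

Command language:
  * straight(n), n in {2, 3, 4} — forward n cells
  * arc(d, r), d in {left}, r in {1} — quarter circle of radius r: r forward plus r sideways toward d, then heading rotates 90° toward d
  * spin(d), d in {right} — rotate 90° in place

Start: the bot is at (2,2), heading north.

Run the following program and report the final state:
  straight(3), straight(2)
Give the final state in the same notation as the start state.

from: at (2,2), heading north
1. straight(3) → at (2,5), heading north
2. straight(2) → at (2,7), heading north

at (2,7), heading north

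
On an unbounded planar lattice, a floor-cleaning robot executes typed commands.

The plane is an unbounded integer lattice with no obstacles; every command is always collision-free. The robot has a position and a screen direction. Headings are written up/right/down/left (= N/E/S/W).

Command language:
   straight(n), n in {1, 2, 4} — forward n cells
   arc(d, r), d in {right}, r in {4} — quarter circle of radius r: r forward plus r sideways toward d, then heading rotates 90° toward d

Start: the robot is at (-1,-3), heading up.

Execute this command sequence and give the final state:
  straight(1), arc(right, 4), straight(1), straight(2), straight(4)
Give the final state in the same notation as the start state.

from: at (-1,-3), heading up
[1] after straight(1): at (-1,-2), heading up
[2] after arc(right, 4): at (3,2), heading right
[3] after straight(1): at (4,2), heading right
[4] after straight(2): at (6,2), heading right
[5] after straight(4): at (10,2), heading right

at (10,2), heading right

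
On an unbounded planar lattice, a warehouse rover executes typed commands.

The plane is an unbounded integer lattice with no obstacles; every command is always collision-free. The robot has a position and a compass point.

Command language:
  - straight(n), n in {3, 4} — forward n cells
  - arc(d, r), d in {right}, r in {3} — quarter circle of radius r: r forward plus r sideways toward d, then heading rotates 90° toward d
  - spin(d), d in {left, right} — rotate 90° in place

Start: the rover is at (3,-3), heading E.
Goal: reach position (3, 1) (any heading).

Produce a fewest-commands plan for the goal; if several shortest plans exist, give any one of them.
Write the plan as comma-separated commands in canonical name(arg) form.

begin: at (3,-3), heading E
t=1 spin(left) ⇒ at (3,-3), heading N
t=2 straight(4) ⇒ at (3,1), heading N
nothing shorter than 2 reaches the goal.

spin(left), straight(4)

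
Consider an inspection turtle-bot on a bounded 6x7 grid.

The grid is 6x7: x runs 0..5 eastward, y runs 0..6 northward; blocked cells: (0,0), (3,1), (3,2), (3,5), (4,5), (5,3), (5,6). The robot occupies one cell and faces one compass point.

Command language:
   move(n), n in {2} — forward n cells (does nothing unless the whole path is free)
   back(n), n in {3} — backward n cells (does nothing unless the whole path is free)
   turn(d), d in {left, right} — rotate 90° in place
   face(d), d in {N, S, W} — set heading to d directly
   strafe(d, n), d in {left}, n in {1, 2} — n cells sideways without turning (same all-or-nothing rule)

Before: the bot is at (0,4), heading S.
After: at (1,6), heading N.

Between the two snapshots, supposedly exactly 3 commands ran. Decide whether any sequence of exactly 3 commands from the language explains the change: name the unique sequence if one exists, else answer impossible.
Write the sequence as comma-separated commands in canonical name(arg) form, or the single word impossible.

strafe(left, 1), face(N), move(2)

key: cell and facing (now N) both changed — the 3 commands mix motion and turning
from: at (0,4), heading S
step 1 (strafe(left, 1)): at (1,4), heading S
step 2 (face(N)): at (1,4), heading N
step 3 (move(2)): at (1,6), heading N
all 729 alternatives checked — unique.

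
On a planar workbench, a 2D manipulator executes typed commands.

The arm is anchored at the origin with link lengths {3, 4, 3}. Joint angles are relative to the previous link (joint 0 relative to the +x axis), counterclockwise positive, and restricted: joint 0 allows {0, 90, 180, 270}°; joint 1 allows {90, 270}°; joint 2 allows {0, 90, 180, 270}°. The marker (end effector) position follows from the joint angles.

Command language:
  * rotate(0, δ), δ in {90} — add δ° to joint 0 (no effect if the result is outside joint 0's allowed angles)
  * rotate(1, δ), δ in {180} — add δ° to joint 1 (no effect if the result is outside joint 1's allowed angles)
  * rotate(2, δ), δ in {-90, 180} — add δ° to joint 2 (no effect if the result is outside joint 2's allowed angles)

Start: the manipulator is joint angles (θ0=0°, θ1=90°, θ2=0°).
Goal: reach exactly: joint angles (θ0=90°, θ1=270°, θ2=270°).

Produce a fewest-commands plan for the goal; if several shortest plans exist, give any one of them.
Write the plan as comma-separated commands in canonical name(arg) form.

initial: joint angles (θ0=0°, θ1=90°, θ2=0°)
step 1 (rotate(0, 90)): joint angles (θ0=90°, θ1=90°, θ2=0°)
step 2 (rotate(2, -90)): joint angles (θ0=90°, θ1=90°, θ2=270°)
step 3 (rotate(1, 180)): joint angles (θ0=90°, θ1=270°, θ2=270°)
no 2-step plan works, so 3 is optimal.

rotate(0, 90), rotate(2, -90), rotate(1, 180)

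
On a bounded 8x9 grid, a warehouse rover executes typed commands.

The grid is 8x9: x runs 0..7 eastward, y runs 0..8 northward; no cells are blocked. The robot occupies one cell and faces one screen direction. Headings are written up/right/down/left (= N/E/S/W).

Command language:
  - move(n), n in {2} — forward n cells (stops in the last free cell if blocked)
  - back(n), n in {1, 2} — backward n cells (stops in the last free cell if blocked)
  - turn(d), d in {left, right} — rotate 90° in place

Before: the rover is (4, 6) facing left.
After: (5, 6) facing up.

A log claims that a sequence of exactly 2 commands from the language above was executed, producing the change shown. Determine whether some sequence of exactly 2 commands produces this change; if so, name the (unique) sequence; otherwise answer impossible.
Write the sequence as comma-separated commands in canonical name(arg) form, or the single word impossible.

key: order matters: swapping back(1) and turn(right) lands elsewhere
from: (4, 6) facing left
1. back(1) → (5, 6) facing left
2. turn(right) → (5, 6) facing up
uniquely the one of 25 2-step routes that fits.

back(1), turn(right)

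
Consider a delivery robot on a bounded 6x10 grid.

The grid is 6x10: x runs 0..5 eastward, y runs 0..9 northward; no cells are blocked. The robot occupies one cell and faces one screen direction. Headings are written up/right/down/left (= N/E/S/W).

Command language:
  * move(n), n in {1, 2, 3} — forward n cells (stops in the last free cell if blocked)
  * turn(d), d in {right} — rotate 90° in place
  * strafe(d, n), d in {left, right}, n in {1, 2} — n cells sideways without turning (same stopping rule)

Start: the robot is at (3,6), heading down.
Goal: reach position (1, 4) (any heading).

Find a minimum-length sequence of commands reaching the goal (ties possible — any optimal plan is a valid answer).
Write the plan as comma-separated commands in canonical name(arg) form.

t0: at (3,6), heading down
1. move(2) → at (3,4), heading down
2. strafe(right, 2) → at (1,4), heading down
no 1-step plan works, so 2 is optimal.

move(2), strafe(right, 2)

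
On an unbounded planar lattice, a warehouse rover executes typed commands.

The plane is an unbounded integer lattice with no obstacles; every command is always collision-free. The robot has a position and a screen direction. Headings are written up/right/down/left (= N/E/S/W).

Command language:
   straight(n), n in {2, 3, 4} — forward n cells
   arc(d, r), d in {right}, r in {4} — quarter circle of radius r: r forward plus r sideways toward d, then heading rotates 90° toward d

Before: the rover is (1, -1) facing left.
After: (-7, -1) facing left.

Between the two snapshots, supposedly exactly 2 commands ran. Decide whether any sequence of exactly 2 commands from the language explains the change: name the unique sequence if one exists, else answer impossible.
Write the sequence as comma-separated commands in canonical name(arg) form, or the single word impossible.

straight(4), straight(4)

key: still facing W at the end — nothing in the sequence rotates
from: (1, -1) facing left
step 1 (straight(4)): (-3, -1) facing left
step 2 (straight(4)): (-7, -1) facing left
uniquely the one of 16 2-step routes that fits.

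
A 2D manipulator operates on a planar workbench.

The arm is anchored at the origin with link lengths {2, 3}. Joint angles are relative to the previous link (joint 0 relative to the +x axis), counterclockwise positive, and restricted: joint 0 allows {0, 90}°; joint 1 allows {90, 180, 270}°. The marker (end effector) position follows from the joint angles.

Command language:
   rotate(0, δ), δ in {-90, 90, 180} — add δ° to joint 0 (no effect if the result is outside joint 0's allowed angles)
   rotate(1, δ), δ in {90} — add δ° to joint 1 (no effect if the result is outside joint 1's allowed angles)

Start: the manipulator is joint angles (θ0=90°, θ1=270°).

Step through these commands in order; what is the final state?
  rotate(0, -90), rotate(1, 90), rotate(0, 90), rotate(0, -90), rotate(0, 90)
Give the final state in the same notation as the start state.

joint angles (θ0=90°, θ1=270°)

t0: joint angles (θ0=90°, θ1=270°)
t=1 rotate(0, -90) ⇒ joint angles (θ0=0°, θ1=270°)
t=2 rotate(1, 90) ⇒ joint angles (θ0=0°, θ1=270°)
t=3 rotate(0, 90) ⇒ joint angles (θ0=90°, θ1=270°)
t=4 rotate(0, -90) ⇒ joint angles (θ0=0°, θ1=270°)
t=5 rotate(0, 90) ⇒ joint angles (θ0=90°, θ1=270°)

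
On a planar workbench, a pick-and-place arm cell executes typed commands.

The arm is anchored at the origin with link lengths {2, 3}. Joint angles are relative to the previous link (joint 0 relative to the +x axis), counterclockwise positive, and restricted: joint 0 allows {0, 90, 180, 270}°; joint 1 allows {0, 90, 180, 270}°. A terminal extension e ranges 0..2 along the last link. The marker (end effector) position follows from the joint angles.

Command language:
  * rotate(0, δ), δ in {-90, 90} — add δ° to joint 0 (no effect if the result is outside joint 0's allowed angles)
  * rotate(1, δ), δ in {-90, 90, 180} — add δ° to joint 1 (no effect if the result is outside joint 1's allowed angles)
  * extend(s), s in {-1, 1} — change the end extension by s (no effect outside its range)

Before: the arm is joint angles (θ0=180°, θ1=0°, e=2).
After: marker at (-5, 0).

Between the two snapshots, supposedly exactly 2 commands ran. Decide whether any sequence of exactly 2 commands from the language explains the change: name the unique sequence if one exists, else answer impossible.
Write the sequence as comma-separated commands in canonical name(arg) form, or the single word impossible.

begin: joint angles (θ0=180°, θ1=0°, e=2)
t=1 extend(-1) ⇒ joint angles (θ0=180°, θ1=0°, e=1)
t=2 extend(-1) ⇒ joint angles (θ0=180°, θ1=0°, e=0)
uniquely the one of 49 2-step routes that fits.

extend(-1), extend(-1)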